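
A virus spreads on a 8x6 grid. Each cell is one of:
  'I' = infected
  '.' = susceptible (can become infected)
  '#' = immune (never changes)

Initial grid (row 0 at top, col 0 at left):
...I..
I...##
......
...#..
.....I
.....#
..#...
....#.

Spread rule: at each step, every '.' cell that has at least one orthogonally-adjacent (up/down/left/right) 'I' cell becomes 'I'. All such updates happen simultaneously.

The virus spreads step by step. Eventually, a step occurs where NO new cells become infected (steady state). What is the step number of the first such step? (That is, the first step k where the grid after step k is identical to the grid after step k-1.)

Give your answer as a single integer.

Answer: 8

Derivation:
Step 0 (initial): 3 infected
Step 1: +8 new -> 11 infected
Step 2: +10 new -> 21 infected
Step 3: +7 new -> 28 infected
Step 4: +6 new -> 34 infected
Step 5: +4 new -> 38 infected
Step 6: +3 new -> 41 infected
Step 7: +1 new -> 42 infected
Step 8: +0 new -> 42 infected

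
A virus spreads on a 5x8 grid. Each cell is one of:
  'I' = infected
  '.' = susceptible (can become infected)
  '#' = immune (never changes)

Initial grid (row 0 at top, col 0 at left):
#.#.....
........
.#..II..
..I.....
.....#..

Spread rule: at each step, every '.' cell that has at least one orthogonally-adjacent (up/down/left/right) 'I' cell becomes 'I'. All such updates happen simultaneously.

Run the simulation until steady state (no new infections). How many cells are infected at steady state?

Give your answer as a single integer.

Step 0 (initial): 3 infected
Step 1: +10 new -> 13 infected
Step 2: +11 new -> 24 infected
Step 3: +8 new -> 32 infected
Step 4: +4 new -> 36 infected
Step 5: +0 new -> 36 infected

Answer: 36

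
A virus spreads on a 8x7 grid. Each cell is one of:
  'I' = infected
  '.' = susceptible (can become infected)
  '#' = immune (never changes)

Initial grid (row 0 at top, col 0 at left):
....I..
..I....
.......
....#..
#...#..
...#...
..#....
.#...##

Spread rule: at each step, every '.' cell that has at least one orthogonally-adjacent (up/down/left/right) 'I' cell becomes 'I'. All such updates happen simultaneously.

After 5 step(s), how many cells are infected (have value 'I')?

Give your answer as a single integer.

Answer: 33

Derivation:
Step 0 (initial): 2 infected
Step 1: +7 new -> 9 infected
Step 2: +8 new -> 17 infected
Step 3: +7 new -> 24 infected
Step 4: +6 new -> 30 infected
Step 5: +3 new -> 33 infected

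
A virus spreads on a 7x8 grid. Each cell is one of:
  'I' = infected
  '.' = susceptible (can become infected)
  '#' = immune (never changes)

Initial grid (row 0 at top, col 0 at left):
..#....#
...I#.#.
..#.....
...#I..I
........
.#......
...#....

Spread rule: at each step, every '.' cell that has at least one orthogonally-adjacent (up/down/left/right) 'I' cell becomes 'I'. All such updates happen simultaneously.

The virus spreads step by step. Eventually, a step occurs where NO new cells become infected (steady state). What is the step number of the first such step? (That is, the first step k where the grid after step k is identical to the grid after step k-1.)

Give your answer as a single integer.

Step 0 (initial): 3 infected
Step 1: +9 new -> 12 infected
Step 2: +10 new -> 22 infected
Step 3: +11 new -> 33 infected
Step 4: +9 new -> 42 infected
Step 5: +3 new -> 45 infected
Step 6: +2 new -> 47 infected
Step 7: +1 new -> 48 infected
Step 8: +0 new -> 48 infected

Answer: 8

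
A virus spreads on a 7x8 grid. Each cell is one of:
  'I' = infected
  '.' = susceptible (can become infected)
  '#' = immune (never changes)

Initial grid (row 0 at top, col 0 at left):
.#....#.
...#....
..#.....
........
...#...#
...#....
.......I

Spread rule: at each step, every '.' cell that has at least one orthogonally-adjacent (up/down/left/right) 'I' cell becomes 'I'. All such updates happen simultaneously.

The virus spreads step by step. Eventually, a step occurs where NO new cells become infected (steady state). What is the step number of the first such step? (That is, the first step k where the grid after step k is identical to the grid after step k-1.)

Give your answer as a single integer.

Step 0 (initial): 1 infected
Step 1: +2 new -> 3 infected
Step 2: +2 new -> 5 infected
Step 3: +3 new -> 8 infected
Step 4: +4 new -> 12 infected
Step 5: +5 new -> 17 infected
Step 6: +6 new -> 23 infected
Step 7: +7 new -> 30 infected
Step 8: +7 new -> 37 infected
Step 9: +3 new -> 40 infected
Step 10: +3 new -> 43 infected
Step 11: +3 new -> 46 infected
Step 12: +2 new -> 48 infected
Step 13: +1 new -> 49 infected
Step 14: +0 new -> 49 infected

Answer: 14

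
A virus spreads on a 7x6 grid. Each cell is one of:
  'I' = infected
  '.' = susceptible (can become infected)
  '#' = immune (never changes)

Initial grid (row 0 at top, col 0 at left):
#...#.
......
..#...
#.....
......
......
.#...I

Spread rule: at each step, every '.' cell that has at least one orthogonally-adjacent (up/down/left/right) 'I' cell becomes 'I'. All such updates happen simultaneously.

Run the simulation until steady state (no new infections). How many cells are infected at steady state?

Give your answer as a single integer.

Step 0 (initial): 1 infected
Step 1: +2 new -> 3 infected
Step 2: +3 new -> 6 infected
Step 3: +4 new -> 10 infected
Step 4: +4 new -> 14 infected
Step 5: +5 new -> 19 infected
Step 6: +6 new -> 25 infected
Step 7: +4 new -> 29 infected
Step 8: +3 new -> 32 infected
Step 9: +3 new -> 35 infected
Step 10: +2 new -> 37 infected
Step 11: +0 new -> 37 infected

Answer: 37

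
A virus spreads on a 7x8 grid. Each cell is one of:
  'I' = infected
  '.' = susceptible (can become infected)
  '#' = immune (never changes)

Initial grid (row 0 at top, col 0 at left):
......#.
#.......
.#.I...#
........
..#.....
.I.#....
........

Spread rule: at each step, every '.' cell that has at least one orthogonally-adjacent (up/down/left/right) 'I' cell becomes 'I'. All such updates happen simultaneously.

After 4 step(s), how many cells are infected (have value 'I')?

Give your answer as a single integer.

Step 0 (initial): 2 infected
Step 1: +8 new -> 10 infected
Step 2: +11 new -> 21 infected
Step 3: +9 new -> 30 infected
Step 4: +8 new -> 38 infected

Answer: 38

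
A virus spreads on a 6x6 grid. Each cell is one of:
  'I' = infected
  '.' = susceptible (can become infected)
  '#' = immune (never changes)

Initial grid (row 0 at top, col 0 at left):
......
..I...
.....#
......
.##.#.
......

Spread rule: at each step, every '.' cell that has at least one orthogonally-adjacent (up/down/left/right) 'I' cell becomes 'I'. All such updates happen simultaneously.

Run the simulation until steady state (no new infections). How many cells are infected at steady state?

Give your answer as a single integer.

Answer: 32

Derivation:
Step 0 (initial): 1 infected
Step 1: +4 new -> 5 infected
Step 2: +7 new -> 12 infected
Step 3: +7 new -> 19 infected
Step 4: +4 new -> 23 infected
Step 5: +3 new -> 26 infected
Step 6: +4 new -> 30 infected
Step 7: +2 new -> 32 infected
Step 8: +0 new -> 32 infected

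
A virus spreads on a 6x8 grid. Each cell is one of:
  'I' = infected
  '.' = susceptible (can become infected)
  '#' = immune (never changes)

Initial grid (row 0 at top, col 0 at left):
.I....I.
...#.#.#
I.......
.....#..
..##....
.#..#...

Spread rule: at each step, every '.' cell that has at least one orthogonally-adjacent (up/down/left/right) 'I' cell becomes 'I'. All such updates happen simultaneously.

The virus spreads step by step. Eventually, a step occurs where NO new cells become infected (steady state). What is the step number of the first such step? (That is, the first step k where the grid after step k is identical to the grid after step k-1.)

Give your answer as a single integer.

Step 0 (initial): 3 infected
Step 1: +9 new -> 12 infected
Step 2: +7 new -> 19 infected
Step 3: +8 new -> 27 infected
Step 4: +4 new -> 31 infected
Step 5: +4 new -> 35 infected
Step 6: +3 new -> 38 infected
Step 7: +0 new -> 38 infected

Answer: 7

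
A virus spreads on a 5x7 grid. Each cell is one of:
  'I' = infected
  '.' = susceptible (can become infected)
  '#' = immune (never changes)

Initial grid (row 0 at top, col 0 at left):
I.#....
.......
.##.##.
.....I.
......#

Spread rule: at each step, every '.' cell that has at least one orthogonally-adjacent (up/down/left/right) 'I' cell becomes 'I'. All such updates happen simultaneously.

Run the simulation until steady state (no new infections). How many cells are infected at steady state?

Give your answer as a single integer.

Step 0 (initial): 2 infected
Step 1: +5 new -> 7 infected
Step 2: +5 new -> 12 infected
Step 3: +6 new -> 18 infected
Step 4: +6 new -> 24 infected
Step 5: +4 new -> 28 infected
Step 6: +1 new -> 29 infected
Step 7: +0 new -> 29 infected

Answer: 29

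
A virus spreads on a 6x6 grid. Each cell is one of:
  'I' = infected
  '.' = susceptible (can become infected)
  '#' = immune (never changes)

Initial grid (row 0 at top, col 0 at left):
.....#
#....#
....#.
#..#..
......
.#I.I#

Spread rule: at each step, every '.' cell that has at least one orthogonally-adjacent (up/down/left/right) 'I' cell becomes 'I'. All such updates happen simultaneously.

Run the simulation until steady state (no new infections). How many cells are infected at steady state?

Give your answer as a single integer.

Answer: 28

Derivation:
Step 0 (initial): 2 infected
Step 1: +3 new -> 5 infected
Step 2: +5 new -> 10 infected
Step 3: +4 new -> 14 infected
Step 4: +5 new -> 19 infected
Step 5: +4 new -> 23 infected
Step 6: +3 new -> 26 infected
Step 7: +2 new -> 28 infected
Step 8: +0 new -> 28 infected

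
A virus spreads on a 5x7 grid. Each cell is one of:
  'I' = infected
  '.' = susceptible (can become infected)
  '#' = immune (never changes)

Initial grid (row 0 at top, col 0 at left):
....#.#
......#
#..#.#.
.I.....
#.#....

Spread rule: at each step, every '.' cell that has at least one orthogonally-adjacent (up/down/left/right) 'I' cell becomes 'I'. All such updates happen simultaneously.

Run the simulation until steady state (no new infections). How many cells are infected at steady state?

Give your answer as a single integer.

Answer: 27

Derivation:
Step 0 (initial): 1 infected
Step 1: +4 new -> 5 infected
Step 2: +3 new -> 8 infected
Step 3: +5 new -> 13 infected
Step 4: +6 new -> 19 infected
Step 5: +4 new -> 23 infected
Step 6: +3 new -> 26 infected
Step 7: +1 new -> 27 infected
Step 8: +0 new -> 27 infected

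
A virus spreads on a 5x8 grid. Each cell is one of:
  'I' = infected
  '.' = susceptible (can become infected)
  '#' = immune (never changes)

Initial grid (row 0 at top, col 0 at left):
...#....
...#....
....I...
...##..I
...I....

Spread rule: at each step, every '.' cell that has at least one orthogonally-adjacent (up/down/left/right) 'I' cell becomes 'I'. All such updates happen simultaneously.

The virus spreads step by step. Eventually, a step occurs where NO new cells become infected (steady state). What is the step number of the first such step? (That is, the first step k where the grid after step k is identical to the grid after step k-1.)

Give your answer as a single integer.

Answer: 7

Derivation:
Step 0 (initial): 3 infected
Step 1: +8 new -> 11 infected
Step 2: +10 new -> 21 infected
Step 3: +7 new -> 28 infected
Step 4: +5 new -> 33 infected
Step 5: +2 new -> 35 infected
Step 6: +1 new -> 36 infected
Step 7: +0 new -> 36 infected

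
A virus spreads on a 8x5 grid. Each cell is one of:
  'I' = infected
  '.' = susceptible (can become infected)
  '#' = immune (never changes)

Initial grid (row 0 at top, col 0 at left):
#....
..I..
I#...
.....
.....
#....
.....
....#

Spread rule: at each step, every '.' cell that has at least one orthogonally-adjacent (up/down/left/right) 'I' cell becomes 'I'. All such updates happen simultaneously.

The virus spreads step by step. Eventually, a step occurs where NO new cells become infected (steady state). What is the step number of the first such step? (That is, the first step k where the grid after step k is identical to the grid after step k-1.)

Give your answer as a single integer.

Answer: 8

Derivation:
Step 0 (initial): 2 infected
Step 1: +6 new -> 8 infected
Step 2: +7 new -> 15 infected
Step 3: +5 new -> 20 infected
Step 4: +4 new -> 24 infected
Step 5: +4 new -> 28 infected
Step 6: +5 new -> 33 infected
Step 7: +3 new -> 36 infected
Step 8: +0 new -> 36 infected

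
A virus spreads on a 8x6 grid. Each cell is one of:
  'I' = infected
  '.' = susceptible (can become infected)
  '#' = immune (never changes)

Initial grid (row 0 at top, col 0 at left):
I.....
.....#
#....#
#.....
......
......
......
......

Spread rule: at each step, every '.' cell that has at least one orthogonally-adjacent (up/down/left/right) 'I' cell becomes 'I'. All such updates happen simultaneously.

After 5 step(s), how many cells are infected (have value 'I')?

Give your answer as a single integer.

Answer: 17

Derivation:
Step 0 (initial): 1 infected
Step 1: +2 new -> 3 infected
Step 2: +2 new -> 5 infected
Step 3: +3 new -> 8 infected
Step 4: +4 new -> 12 infected
Step 5: +5 new -> 17 infected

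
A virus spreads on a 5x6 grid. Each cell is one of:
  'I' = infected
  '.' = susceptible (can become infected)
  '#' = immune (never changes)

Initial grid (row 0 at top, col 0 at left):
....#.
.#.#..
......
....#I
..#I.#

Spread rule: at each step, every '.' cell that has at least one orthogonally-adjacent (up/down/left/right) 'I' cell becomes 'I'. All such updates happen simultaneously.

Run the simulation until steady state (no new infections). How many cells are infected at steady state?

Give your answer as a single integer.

Step 0 (initial): 2 infected
Step 1: +3 new -> 5 infected
Step 2: +4 new -> 9 infected
Step 3: +4 new -> 13 infected
Step 4: +4 new -> 17 infected
Step 5: +3 new -> 20 infected
Step 6: +3 new -> 23 infected
Step 7: +1 new -> 24 infected
Step 8: +0 new -> 24 infected

Answer: 24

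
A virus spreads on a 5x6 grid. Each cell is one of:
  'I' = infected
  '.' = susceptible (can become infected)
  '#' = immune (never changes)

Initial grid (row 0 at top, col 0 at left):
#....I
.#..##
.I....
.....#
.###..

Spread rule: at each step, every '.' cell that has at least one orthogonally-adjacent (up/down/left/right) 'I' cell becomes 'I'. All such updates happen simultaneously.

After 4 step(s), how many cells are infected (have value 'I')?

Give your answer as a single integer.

Answer: 20

Derivation:
Step 0 (initial): 2 infected
Step 1: +4 new -> 6 infected
Step 2: +6 new -> 12 infected
Step 3: +5 new -> 17 infected
Step 4: +3 new -> 20 infected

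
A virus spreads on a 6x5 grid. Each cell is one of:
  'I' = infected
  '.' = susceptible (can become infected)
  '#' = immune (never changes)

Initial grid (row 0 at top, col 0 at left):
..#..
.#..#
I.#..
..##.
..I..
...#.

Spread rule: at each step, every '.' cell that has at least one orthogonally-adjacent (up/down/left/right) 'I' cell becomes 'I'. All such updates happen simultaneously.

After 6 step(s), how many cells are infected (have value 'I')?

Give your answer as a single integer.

Step 0 (initial): 2 infected
Step 1: +6 new -> 8 infected
Step 2: +5 new -> 13 infected
Step 3: +4 new -> 17 infected
Step 4: +1 new -> 18 infected
Step 5: +1 new -> 19 infected
Step 6: +1 new -> 20 infected

Answer: 20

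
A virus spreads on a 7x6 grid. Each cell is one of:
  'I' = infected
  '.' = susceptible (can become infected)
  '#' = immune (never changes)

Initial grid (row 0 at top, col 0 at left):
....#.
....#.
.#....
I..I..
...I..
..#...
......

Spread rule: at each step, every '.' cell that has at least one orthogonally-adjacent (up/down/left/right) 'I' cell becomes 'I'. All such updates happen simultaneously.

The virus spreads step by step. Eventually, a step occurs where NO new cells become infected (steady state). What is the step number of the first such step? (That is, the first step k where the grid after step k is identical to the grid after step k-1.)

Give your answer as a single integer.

Answer: 6

Derivation:
Step 0 (initial): 3 infected
Step 1: +9 new -> 12 infected
Step 2: +10 new -> 22 infected
Step 3: +10 new -> 32 infected
Step 4: +5 new -> 37 infected
Step 5: +1 new -> 38 infected
Step 6: +0 new -> 38 infected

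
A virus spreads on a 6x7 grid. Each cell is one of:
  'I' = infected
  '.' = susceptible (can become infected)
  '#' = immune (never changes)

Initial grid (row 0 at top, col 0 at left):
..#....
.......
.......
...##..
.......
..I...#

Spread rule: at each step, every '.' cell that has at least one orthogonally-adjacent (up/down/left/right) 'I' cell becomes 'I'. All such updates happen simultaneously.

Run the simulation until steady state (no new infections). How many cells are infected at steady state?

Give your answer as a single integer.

Step 0 (initial): 1 infected
Step 1: +3 new -> 4 infected
Step 2: +5 new -> 9 infected
Step 3: +5 new -> 14 infected
Step 4: +5 new -> 19 infected
Step 5: +6 new -> 25 infected
Step 6: +6 new -> 31 infected
Step 7: +4 new -> 35 infected
Step 8: +2 new -> 37 infected
Step 9: +1 new -> 38 infected
Step 10: +0 new -> 38 infected

Answer: 38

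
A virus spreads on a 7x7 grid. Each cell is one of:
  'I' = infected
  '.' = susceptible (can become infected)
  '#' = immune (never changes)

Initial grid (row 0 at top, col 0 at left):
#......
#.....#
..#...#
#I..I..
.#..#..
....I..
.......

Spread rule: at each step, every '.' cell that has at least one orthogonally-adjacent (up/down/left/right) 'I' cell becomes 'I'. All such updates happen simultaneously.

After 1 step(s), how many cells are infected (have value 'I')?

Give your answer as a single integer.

Answer: 11

Derivation:
Step 0 (initial): 3 infected
Step 1: +8 new -> 11 infected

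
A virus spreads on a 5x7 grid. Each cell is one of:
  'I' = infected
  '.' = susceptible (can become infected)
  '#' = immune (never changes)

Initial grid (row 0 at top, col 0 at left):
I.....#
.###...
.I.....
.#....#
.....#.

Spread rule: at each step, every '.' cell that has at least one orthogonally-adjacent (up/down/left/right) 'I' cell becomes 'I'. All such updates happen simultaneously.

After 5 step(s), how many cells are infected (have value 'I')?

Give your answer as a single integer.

Step 0 (initial): 2 infected
Step 1: +4 new -> 6 infected
Step 2: +4 new -> 10 infected
Step 3: +5 new -> 15 infected
Step 4: +6 new -> 21 infected
Step 5: +5 new -> 26 infected

Answer: 26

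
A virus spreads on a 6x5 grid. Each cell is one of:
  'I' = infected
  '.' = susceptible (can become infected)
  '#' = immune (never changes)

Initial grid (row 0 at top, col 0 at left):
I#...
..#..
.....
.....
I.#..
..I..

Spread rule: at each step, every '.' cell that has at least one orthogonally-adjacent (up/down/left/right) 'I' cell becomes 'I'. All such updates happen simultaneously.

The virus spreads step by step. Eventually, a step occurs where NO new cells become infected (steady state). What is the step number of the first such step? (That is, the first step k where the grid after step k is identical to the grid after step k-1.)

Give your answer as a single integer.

Step 0 (initial): 3 infected
Step 1: +6 new -> 9 infected
Step 2: +5 new -> 14 infected
Step 3: +4 new -> 18 infected
Step 4: +3 new -> 21 infected
Step 5: +2 new -> 23 infected
Step 6: +2 new -> 25 infected
Step 7: +2 new -> 27 infected
Step 8: +0 new -> 27 infected

Answer: 8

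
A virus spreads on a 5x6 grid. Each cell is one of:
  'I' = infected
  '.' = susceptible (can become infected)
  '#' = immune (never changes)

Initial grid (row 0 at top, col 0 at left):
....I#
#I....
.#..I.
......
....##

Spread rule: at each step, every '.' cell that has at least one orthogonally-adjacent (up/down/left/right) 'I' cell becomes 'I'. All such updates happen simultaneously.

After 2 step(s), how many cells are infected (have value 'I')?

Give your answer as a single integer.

Answer: 17

Derivation:
Step 0 (initial): 3 infected
Step 1: +7 new -> 10 infected
Step 2: +7 new -> 17 infected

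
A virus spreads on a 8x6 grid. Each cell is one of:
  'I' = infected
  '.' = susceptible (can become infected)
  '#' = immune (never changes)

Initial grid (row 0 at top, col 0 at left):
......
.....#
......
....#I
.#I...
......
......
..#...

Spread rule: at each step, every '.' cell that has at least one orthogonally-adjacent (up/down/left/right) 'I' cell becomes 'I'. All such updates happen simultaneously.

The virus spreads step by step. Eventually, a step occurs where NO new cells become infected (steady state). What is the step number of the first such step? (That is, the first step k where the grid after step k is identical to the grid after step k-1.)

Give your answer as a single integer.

Answer: 7

Derivation:
Step 0 (initial): 2 infected
Step 1: +5 new -> 7 infected
Step 2: +9 new -> 16 infected
Step 3: +10 new -> 26 infected
Step 4: +11 new -> 37 infected
Step 5: +6 new -> 43 infected
Step 6: +1 new -> 44 infected
Step 7: +0 new -> 44 infected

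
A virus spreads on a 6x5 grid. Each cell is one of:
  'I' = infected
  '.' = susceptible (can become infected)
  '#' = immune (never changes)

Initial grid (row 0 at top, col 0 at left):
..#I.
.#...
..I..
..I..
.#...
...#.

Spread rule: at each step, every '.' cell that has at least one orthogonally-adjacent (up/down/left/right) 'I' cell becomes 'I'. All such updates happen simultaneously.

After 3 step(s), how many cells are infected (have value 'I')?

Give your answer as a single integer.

Answer: 22

Derivation:
Step 0 (initial): 3 infected
Step 1: +8 new -> 11 infected
Step 2: +7 new -> 18 infected
Step 3: +4 new -> 22 infected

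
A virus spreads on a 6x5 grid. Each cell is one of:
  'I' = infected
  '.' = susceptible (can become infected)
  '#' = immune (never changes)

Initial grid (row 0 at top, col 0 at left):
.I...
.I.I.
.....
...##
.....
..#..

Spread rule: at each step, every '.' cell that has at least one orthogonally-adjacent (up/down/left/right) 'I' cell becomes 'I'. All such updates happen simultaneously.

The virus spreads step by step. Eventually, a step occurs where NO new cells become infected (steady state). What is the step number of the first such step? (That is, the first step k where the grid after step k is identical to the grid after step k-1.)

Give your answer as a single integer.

Answer: 8

Derivation:
Step 0 (initial): 3 infected
Step 1: +8 new -> 11 infected
Step 2: +5 new -> 16 infected
Step 3: +3 new -> 19 infected
Step 4: +3 new -> 22 infected
Step 5: +2 new -> 24 infected
Step 6: +2 new -> 26 infected
Step 7: +1 new -> 27 infected
Step 8: +0 new -> 27 infected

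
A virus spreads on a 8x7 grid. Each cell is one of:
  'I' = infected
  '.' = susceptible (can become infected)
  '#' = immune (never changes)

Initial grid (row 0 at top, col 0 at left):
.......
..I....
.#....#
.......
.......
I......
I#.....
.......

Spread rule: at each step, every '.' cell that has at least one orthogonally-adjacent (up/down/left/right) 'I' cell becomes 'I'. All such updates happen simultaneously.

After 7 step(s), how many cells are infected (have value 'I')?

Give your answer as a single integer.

Answer: 53

Derivation:
Step 0 (initial): 3 infected
Step 1: +7 new -> 10 infected
Step 2: +10 new -> 20 infected
Step 3: +11 new -> 31 infected
Step 4: +8 new -> 39 infected
Step 5: +6 new -> 45 infected
Step 6: +5 new -> 50 infected
Step 7: +3 new -> 53 infected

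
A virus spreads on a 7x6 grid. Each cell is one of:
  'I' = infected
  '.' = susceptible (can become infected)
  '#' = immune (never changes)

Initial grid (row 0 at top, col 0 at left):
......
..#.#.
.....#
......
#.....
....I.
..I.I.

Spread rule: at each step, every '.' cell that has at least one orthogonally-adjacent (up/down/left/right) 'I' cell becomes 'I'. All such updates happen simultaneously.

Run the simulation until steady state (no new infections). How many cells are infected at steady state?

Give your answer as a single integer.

Step 0 (initial): 3 infected
Step 1: +7 new -> 10 infected
Step 2: +6 new -> 16 infected
Step 3: +6 new -> 22 infected
Step 4: +3 new -> 25 infected
Step 5: +3 new -> 28 infected
Step 6: +3 new -> 31 infected
Step 7: +4 new -> 35 infected
Step 8: +2 new -> 37 infected
Step 9: +1 new -> 38 infected
Step 10: +0 new -> 38 infected

Answer: 38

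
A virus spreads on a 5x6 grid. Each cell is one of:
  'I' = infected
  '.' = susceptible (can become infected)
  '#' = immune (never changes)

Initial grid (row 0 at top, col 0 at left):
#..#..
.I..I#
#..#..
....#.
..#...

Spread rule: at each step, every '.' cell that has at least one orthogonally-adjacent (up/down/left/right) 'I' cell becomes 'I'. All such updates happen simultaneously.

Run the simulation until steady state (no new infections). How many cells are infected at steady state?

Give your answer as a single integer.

Step 0 (initial): 2 infected
Step 1: +7 new -> 9 infected
Step 2: +5 new -> 14 infected
Step 3: +4 new -> 18 infected
Step 4: +3 new -> 21 infected
Step 5: +2 new -> 23 infected
Step 6: +0 new -> 23 infected

Answer: 23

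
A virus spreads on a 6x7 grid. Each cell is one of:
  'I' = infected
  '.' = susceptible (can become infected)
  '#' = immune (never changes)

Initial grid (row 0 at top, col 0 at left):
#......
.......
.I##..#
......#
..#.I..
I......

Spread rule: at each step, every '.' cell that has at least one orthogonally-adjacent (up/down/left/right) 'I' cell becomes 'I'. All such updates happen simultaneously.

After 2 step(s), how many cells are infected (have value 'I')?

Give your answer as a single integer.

Step 0 (initial): 3 infected
Step 1: +9 new -> 12 infected
Step 2: +13 new -> 25 infected

Answer: 25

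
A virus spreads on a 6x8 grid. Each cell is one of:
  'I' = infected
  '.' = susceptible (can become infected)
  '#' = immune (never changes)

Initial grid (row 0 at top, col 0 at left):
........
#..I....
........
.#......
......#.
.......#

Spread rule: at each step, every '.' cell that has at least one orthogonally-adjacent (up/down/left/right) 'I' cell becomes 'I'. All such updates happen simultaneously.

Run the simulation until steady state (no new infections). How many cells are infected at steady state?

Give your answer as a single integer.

Step 0 (initial): 1 infected
Step 1: +4 new -> 5 infected
Step 2: +7 new -> 12 infected
Step 3: +8 new -> 20 infected
Step 4: +9 new -> 29 infected
Step 5: +8 new -> 37 infected
Step 6: +4 new -> 41 infected
Step 7: +3 new -> 44 infected
Step 8: +0 new -> 44 infected

Answer: 44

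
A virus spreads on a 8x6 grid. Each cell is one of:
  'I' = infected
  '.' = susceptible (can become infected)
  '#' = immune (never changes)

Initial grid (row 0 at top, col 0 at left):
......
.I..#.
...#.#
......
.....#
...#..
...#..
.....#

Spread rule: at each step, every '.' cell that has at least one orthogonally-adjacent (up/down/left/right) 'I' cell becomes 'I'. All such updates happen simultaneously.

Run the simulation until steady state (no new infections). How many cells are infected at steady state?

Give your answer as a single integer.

Step 0 (initial): 1 infected
Step 1: +4 new -> 5 infected
Step 2: +6 new -> 11 infected
Step 3: +4 new -> 15 infected
Step 4: +5 new -> 20 infected
Step 5: +6 new -> 26 infected
Step 6: +7 new -> 33 infected
Step 7: +3 new -> 36 infected
Step 8: +3 new -> 39 infected
Step 9: +2 new -> 41 infected
Step 10: +0 new -> 41 infected

Answer: 41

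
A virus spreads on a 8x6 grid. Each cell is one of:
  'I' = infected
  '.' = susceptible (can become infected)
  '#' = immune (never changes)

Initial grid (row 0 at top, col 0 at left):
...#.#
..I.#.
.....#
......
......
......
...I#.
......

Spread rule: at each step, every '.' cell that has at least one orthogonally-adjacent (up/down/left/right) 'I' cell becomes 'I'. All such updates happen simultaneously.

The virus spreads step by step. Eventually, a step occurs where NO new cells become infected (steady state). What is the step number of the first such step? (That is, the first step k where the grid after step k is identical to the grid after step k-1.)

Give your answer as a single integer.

Step 0 (initial): 2 infected
Step 1: +7 new -> 9 infected
Step 2: +11 new -> 20 infected
Step 3: +12 new -> 32 infected
Step 4: +7 new -> 39 infected
Step 5: +2 new -> 41 infected
Step 6: +0 new -> 41 infected

Answer: 6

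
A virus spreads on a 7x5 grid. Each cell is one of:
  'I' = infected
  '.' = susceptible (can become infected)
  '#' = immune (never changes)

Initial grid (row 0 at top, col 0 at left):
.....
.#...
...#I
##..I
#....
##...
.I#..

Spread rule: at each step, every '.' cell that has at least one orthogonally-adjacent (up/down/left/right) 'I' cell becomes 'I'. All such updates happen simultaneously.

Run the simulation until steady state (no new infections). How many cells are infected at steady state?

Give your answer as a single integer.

Step 0 (initial): 3 infected
Step 1: +4 new -> 7 infected
Step 2: +5 new -> 12 infected
Step 3: +6 new -> 18 infected
Step 4: +5 new -> 23 infected
Step 5: +2 new -> 25 infected
Step 6: +2 new -> 27 infected
Step 7: +0 new -> 27 infected

Answer: 27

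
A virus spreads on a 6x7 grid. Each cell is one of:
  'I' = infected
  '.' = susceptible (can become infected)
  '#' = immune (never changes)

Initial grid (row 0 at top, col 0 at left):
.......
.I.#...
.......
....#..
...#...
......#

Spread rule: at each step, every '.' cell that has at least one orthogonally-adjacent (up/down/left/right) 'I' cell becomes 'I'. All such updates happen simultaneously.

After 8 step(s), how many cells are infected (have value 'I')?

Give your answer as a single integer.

Step 0 (initial): 1 infected
Step 1: +4 new -> 5 infected
Step 2: +5 new -> 10 infected
Step 3: +5 new -> 15 infected
Step 4: +6 new -> 21 infected
Step 5: +5 new -> 26 infected
Step 6: +5 new -> 31 infected
Step 7: +4 new -> 35 infected
Step 8: +3 new -> 38 infected

Answer: 38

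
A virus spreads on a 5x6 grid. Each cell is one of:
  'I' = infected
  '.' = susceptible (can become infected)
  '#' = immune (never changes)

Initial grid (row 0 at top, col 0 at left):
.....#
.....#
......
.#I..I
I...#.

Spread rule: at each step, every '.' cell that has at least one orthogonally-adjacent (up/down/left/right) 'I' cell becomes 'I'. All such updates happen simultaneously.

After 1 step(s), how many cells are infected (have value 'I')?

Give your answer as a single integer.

Step 0 (initial): 3 infected
Step 1: +8 new -> 11 infected

Answer: 11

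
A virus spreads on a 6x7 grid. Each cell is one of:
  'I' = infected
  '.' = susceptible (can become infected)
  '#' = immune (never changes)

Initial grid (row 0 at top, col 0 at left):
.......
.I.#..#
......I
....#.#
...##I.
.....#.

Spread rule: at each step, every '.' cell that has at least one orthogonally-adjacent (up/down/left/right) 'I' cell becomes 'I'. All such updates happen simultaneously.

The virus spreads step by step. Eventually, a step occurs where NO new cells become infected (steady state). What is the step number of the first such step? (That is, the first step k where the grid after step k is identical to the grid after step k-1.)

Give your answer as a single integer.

Step 0 (initial): 3 infected
Step 1: +7 new -> 10 infected
Step 2: +8 new -> 18 infected
Step 3: +7 new -> 25 infected
Step 4: +6 new -> 31 infected
Step 5: +2 new -> 33 infected
Step 6: +1 new -> 34 infected
Step 7: +1 new -> 35 infected
Step 8: +0 new -> 35 infected

Answer: 8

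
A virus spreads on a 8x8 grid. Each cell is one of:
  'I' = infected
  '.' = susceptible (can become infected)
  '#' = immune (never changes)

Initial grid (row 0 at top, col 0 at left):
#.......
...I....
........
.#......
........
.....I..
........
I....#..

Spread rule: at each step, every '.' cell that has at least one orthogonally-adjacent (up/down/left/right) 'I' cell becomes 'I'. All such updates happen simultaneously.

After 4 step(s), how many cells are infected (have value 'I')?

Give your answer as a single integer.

Answer: 59

Derivation:
Step 0 (initial): 3 infected
Step 1: +10 new -> 13 infected
Step 2: +17 new -> 30 infected
Step 3: +20 new -> 50 infected
Step 4: +9 new -> 59 infected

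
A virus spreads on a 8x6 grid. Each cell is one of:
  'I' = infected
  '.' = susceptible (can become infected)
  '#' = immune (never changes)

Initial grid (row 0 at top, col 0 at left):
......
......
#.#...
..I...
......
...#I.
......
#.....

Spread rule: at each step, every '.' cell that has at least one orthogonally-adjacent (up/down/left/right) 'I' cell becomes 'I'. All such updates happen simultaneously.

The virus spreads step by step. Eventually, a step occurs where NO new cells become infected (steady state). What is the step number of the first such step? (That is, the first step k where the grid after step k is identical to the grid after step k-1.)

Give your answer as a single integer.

Answer: 7

Derivation:
Step 0 (initial): 2 infected
Step 1: +6 new -> 8 infected
Step 2: +11 new -> 19 infected
Step 3: +9 new -> 28 infected
Step 4: +9 new -> 37 infected
Step 5: +6 new -> 43 infected
Step 6: +1 new -> 44 infected
Step 7: +0 new -> 44 infected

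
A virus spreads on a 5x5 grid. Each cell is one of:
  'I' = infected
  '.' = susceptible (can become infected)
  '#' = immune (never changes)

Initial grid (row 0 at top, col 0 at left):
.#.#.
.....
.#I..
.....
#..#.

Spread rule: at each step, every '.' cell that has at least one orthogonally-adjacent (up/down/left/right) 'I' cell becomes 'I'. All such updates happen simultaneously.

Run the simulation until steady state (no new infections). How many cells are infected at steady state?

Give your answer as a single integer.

Step 0 (initial): 1 infected
Step 1: +3 new -> 4 infected
Step 2: +7 new -> 11 infected
Step 3: +5 new -> 16 infected
Step 4: +4 new -> 20 infected
Step 5: +0 new -> 20 infected

Answer: 20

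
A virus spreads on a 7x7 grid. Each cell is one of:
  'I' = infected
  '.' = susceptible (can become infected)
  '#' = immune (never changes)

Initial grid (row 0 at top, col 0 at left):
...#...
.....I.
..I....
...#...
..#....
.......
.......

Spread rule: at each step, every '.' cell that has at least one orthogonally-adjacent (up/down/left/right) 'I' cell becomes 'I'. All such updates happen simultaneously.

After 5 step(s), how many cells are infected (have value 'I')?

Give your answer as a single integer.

Step 0 (initial): 2 infected
Step 1: +8 new -> 10 infected
Step 2: +10 new -> 20 infected
Step 3: +7 new -> 27 infected
Step 4: +6 new -> 33 infected
Step 5: +7 new -> 40 infected

Answer: 40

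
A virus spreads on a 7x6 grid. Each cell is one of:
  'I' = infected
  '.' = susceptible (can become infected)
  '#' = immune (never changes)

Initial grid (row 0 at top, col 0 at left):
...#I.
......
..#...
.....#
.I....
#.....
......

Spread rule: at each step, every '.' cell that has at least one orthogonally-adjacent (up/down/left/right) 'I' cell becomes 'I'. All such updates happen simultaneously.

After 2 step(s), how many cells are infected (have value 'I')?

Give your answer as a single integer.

Answer: 17

Derivation:
Step 0 (initial): 2 infected
Step 1: +6 new -> 8 infected
Step 2: +9 new -> 17 infected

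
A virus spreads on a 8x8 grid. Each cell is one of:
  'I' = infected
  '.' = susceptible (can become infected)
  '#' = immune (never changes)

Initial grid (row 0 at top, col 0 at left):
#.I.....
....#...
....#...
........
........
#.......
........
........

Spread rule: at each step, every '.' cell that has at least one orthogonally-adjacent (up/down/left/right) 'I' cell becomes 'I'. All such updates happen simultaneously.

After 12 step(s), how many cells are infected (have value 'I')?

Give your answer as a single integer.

Step 0 (initial): 1 infected
Step 1: +3 new -> 4 infected
Step 2: +4 new -> 8 infected
Step 3: +5 new -> 13 infected
Step 4: +6 new -> 19 infected
Step 5: +8 new -> 27 infected
Step 6: +8 new -> 35 infected
Step 7: +7 new -> 42 infected
Step 8: +7 new -> 49 infected
Step 9: +5 new -> 54 infected
Step 10: +3 new -> 57 infected
Step 11: +2 new -> 59 infected
Step 12: +1 new -> 60 infected

Answer: 60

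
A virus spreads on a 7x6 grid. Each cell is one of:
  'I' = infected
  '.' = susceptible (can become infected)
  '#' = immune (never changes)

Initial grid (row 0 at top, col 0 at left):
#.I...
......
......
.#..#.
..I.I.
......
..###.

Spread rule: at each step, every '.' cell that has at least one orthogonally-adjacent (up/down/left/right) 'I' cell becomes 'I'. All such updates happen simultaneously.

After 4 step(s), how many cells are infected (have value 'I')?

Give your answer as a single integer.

Answer: 36

Derivation:
Step 0 (initial): 3 infected
Step 1: +9 new -> 12 infected
Step 2: +10 new -> 22 infected
Step 3: +10 new -> 32 infected
Step 4: +4 new -> 36 infected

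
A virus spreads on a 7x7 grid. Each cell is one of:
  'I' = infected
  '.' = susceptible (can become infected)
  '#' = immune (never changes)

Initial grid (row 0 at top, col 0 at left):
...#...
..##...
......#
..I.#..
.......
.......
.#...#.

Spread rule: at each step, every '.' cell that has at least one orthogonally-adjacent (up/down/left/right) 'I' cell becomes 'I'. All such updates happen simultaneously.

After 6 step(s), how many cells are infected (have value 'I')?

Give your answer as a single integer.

Step 0 (initial): 1 infected
Step 1: +4 new -> 5 infected
Step 2: +6 new -> 11 infected
Step 3: +8 new -> 19 infected
Step 4: +8 new -> 27 infected
Step 5: +9 new -> 36 infected
Step 6: +4 new -> 40 infected

Answer: 40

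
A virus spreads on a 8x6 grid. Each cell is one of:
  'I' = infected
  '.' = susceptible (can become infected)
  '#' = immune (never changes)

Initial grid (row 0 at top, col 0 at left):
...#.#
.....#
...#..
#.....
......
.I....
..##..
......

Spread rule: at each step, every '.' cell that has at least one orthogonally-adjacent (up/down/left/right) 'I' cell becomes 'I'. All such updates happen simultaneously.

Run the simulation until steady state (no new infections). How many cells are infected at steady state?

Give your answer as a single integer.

Answer: 41

Derivation:
Step 0 (initial): 1 infected
Step 1: +4 new -> 5 infected
Step 2: +6 new -> 11 infected
Step 3: +6 new -> 17 infected
Step 4: +8 new -> 25 infected
Step 5: +7 new -> 32 infected
Step 6: +6 new -> 38 infected
Step 7: +2 new -> 40 infected
Step 8: +1 new -> 41 infected
Step 9: +0 new -> 41 infected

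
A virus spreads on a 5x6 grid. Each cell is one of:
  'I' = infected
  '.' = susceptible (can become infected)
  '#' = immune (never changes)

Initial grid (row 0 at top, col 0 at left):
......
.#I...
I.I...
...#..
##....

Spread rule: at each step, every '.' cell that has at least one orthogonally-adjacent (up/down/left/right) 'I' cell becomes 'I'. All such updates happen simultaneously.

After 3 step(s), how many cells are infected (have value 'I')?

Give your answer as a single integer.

Step 0 (initial): 3 infected
Step 1: +7 new -> 10 infected
Step 2: +7 new -> 17 infected
Step 3: +5 new -> 22 infected

Answer: 22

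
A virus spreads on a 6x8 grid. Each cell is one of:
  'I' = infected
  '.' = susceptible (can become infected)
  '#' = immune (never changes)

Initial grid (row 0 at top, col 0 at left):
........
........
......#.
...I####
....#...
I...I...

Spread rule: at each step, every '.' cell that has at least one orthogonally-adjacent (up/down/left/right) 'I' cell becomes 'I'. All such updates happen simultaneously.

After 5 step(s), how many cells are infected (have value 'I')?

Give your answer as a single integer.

Answer: 38

Derivation:
Step 0 (initial): 3 infected
Step 1: +7 new -> 10 infected
Step 2: +10 new -> 20 infected
Step 3: +8 new -> 28 infected
Step 4: +6 new -> 34 infected
Step 5: +4 new -> 38 infected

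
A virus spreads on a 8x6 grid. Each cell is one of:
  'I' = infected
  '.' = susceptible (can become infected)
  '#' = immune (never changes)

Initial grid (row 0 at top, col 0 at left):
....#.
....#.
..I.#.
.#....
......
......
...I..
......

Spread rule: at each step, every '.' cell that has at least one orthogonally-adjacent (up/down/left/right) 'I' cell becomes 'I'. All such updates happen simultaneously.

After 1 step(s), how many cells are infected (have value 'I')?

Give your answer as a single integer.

Step 0 (initial): 2 infected
Step 1: +8 new -> 10 infected

Answer: 10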